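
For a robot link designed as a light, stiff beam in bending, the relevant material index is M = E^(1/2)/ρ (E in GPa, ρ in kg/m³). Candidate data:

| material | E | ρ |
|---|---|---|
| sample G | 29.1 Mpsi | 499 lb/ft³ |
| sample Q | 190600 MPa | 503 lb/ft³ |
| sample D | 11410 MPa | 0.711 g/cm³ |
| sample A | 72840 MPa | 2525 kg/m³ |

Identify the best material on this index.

In SI units:
  sample G: E = 200.6 GPa, ρ = 7993 kg/m³
  sample Q: E = 190.6 GPa, ρ = 8057 kg/m³
  sample D: E = 11.41 GPa, ρ = 711.0 kg/m³
  sample A: E = 72.84 GPa, ρ = 2525 kg/m³
  sample D: M = 4.75×10⁻³
  sample A: M = 3.38×10⁻³
  sample G: M = 1.77×10⁻³
  sample Q: M = 1.71×10⁻³
Sample D ranks first.

sample D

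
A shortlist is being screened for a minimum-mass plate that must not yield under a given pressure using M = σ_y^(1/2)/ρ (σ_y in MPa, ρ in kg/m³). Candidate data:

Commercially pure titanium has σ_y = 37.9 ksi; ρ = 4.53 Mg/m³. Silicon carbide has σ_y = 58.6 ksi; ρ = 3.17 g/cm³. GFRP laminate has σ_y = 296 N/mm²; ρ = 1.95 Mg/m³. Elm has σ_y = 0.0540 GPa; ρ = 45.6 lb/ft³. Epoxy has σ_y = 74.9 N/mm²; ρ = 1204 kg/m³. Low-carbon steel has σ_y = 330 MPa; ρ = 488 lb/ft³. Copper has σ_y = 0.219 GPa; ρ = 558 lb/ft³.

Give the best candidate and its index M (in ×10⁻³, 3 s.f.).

elm, M = 10.1×10⁻³

In SI units:
  commercially pure titanium: σ_y = 261.3 MPa, ρ = 4530 kg/m³
  silicon carbide: σ_y = 404.0 MPa, ρ = 3170 kg/m³
  GFRP laminate: σ_y = 296.0 MPa, ρ = 1950 kg/m³
  elm: σ_y = 54.00 MPa, ρ = 730.4 kg/m³
  epoxy: σ_y = 74.90 MPa, ρ = 1204 kg/m³
  low-carbon steel: σ_y = 330.0 MPa, ρ = 7817 kg/m³
  copper: σ_y = 219.0 MPa, ρ = 8938 kg/m³
  elm: M = 10.1×10⁻³
  GFRP laminate: M = 8.82×10⁻³
  epoxy: M = 7.19×10⁻³
  silicon carbide: M = 6.34×10⁻³
  commercially pure titanium: M = 3.57×10⁻³
  low-carbon steel: M = 2.32×10⁻³
  copper: M = 1.66×10⁻³
Elm has the largest M.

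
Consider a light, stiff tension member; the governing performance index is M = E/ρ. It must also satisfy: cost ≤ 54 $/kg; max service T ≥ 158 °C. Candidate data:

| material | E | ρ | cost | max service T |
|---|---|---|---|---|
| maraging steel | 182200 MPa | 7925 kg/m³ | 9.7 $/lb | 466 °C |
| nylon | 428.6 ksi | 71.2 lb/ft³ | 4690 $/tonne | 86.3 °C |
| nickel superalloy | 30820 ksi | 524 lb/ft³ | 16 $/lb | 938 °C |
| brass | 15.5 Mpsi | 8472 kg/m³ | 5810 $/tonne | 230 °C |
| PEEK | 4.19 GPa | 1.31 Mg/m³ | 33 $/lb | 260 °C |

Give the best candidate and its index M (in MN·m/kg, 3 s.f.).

Screen on constraints: cost ≤ 54 $/kg; max service T ≥ 158 °C. Survivors: maraging steel, nickel superalloy, brass.
In SI units:
  maraging steel: E = 182.2 GPa, ρ = 7925 kg/m³
  nickel superalloy: E = 212.5 GPa, ρ = 8394 kg/m³
  brass: E = 106.9 GPa, ρ = 8472 kg/m³
  nickel superalloy: M = 25.3 MN·m/kg
  maraging steel: M = 23.0 MN·m/kg
  brass: M = 12.6 MN·m/kg
Nickel superalloy has the largest M.

nickel superalloy, M = 25.3 MN·m/kg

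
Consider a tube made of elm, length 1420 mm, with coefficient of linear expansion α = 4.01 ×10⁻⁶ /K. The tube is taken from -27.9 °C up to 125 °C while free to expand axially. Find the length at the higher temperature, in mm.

1420.9 mm

ΔT = 125 − (-27.9) = 152.9 K.
ΔL = α·L₀·ΔT = 4.01×10⁻⁶ × 1420 mm × 152.9 K = 0.871 mm.
L = L₀ + ΔL = 1420 + 0.871 = 1420.9 mm.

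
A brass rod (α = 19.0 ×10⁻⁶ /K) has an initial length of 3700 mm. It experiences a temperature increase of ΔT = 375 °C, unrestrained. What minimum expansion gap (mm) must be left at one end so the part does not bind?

26.4 mm

ΔL = α·L₀·ΔT = 19.0×10⁻⁶ × 3700 mm × 375.0 K = 26.4 mm.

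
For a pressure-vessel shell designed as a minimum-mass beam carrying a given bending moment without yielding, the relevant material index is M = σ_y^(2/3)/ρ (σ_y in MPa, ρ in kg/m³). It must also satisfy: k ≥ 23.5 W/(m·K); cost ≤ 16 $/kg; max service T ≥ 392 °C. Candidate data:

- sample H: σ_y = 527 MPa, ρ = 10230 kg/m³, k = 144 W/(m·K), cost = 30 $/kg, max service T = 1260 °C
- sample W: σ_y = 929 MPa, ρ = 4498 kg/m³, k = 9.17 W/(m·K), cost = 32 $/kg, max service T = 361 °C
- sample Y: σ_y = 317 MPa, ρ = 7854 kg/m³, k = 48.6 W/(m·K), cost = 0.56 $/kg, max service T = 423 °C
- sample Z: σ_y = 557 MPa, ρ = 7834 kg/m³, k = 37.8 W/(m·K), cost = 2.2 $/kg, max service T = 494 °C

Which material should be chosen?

Screen on constraints: k ≥ 23.5 W/(m·K); cost ≤ 16 $/kg; max service T ≥ 392 °C. Survivors: sample Y, sample Z.
Per-candidate index values:
  sample Z: M = 8.64×10⁻³
  sample Y: M = 5.92×10⁻³
Sample Z has the largest M.

sample Z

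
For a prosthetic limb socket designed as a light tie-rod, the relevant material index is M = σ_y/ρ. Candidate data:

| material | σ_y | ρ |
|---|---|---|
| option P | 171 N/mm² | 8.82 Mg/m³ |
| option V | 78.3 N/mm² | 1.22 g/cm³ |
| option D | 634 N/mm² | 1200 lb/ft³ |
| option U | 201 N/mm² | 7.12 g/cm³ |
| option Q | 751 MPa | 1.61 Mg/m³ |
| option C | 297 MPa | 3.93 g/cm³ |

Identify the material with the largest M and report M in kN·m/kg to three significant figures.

Convert each candidate to consistent units, then evaluate M:
  option P: σ_y = 171.0 MPa, ρ = 8820 kg/m³
  option V: σ_y = 78.30 MPa, ρ = 1220 kg/m³
  option D: σ_y = 634.0 MPa, ρ = 19220 kg/m³
  option U: σ_y = 201.0 MPa, ρ = 7120 kg/m³
  option Q: σ_y = 751.0 MPa, ρ = 1610 kg/m³
  option C: σ_y = 297.0 MPa, ρ = 3930 kg/m³
  option Q: M = 466 kN·m/kg
  option C: M = 75.6 kN·m/kg
  option V: M = 64.2 kN·m/kg
  option D: M = 33.0 kN·m/kg
  option U: M = 28.2 kN·m/kg
  option P: M = 19.4 kN·m/kg
Option Q has the largest M.

option Q, M = 466 kN·m/kg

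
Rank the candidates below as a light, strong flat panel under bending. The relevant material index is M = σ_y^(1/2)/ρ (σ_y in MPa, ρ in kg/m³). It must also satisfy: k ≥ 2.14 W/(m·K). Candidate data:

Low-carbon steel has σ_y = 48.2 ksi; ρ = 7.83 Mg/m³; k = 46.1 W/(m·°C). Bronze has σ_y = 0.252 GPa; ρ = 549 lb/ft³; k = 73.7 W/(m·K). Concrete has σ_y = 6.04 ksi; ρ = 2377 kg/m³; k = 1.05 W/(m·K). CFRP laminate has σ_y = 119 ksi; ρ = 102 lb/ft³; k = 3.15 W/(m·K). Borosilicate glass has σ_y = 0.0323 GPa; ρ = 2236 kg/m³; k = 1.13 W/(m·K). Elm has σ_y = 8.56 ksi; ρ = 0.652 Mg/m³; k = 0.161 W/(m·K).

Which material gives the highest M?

CFRP laminate

Screen on constraints: k ≥ 2.14 W/(m·K). Survivors: low-carbon steel, bronze, CFRP laminate.
After converting to SI:
  low-carbon steel: σ_y = 332.3 MPa, ρ = 7830 kg/m³
  bronze: σ_y = 252.0 MPa, ρ = 8794 kg/m³
  CFRP laminate: σ_y = 820.5 MPa, ρ = 1634 kg/m³
  CFRP laminate: M = 17.5×10⁻³
  low-carbon steel: M = 2.33×10⁻³
  bronze: M = 1.81×10⁻³
The maximum is for CFRP laminate.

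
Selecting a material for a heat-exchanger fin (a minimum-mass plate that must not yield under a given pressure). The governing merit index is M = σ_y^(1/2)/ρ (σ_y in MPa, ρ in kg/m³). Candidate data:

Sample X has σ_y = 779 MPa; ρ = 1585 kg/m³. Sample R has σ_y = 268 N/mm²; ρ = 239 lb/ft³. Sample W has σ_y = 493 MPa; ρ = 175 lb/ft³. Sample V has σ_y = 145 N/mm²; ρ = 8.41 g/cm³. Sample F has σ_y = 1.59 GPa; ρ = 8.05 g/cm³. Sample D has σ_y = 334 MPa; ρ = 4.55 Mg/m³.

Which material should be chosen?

Normalizing units and computing the index:
  sample X: σ_y = 779.0 MPa, ρ = 1585 kg/m³
  sample R: σ_y = 268.0 MPa, ρ = 3828 kg/m³
  sample W: σ_y = 493.0 MPa, ρ = 2803 kg/m³
  sample V: σ_y = 145.0 MPa, ρ = 8410 kg/m³
  sample F: σ_y = 1590 MPa, ρ = 8050 kg/m³
  sample D: σ_y = 334.0 MPa, ρ = 4550 kg/m³
  sample X: M = 17.6×10⁻³
  sample W: M = 7.92×10⁻³
  sample F: M = 4.95×10⁻³
  sample R: M = 4.28×10⁻³
  sample D: M = 4.02×10⁻³
  sample V: M = 1.43×10⁻³
Sample X ranks first.

sample X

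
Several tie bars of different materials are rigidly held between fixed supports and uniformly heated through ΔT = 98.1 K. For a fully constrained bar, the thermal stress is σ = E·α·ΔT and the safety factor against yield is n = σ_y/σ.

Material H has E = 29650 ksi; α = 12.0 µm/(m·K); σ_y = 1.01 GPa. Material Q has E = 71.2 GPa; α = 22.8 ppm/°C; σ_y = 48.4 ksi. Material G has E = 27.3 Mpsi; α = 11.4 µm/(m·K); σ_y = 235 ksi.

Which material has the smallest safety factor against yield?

Per material, after unit conversion:
  material H: E = 204.4, α = 12.0, σ_y = 1010 → σ = 241 MPa, n = 4.20
  material Q: E = 71.20, α = 22.8, σ_y = 333.7 → σ = 159 MPa, n = 2.10
  material G: E = 188.2, α = 11.4, σ_y = 1620 → σ = 211 MPa, n = 7.70
Material Q has the lowest safety factor, n = 2.10.

material Q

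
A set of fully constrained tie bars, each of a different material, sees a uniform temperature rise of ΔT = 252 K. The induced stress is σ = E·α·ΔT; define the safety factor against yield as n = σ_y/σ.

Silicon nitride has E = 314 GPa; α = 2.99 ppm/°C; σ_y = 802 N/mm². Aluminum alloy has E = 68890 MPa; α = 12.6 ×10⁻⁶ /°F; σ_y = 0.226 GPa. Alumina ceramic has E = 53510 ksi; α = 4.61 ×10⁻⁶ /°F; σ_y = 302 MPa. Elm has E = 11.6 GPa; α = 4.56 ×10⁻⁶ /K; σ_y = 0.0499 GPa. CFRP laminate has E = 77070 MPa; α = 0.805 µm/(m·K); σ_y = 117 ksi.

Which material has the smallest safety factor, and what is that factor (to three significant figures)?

alumina ceramic, n = 0.391

With everything in SI (GPa, ×10⁻⁶/K, MPa):
  silicon nitride: E = 314.0, α = 2.99, σ_y = 802.0 → σ = 237 MPa, n = 3.39
  aluminum alloy: E = 68.89, α = 22.7, σ_y = 226.0 → σ = 394 MPa, n = 0.574
  alumina ceramic: E = 368.9, α = 8.30, σ_y = 302.0 → σ = 771 MPa, n = 0.391
  elm: E = 11.60, α = 4.56, σ_y = 49.90 → σ = 13.3 MPa, n = 3.74
  CFRP laminate: E = 77.07, α = 0.805, σ_y = 806.7 → σ = 15.6 MPa, n = 51.6
Smallest n: alumina ceramic with n = 0.391.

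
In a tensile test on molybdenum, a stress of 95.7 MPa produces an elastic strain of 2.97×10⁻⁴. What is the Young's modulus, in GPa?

E = σ/ε = 95.7 MPa / 2.97×10⁻⁴ = 322200 MPa = 322 GPa.

322 GPa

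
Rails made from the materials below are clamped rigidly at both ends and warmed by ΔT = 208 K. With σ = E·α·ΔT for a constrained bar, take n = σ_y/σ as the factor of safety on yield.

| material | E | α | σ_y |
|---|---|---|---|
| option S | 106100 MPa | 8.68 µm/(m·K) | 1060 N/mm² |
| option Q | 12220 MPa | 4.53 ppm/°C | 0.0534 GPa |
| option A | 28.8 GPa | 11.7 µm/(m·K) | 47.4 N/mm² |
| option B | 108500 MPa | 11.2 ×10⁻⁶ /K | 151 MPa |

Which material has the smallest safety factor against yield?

option B

Per material, after unit conversion:
  option S: E = 106.1, α = 8.68, σ_y = 1060 → σ = 192 MPa, n = 5.53
  option Q: E = 12.22, α = 4.53, σ_y = 53.40 → σ = 11.5 MPa, n = 4.64
  option A: E = 28.80, α = 11.7, σ_y = 47.40 → σ = 70.1 MPa, n = 0.676
  option B: E = 108.5, α = 11.2, σ_y = 151.0 → σ = 253 MPa, n = 0.597
Option B has the lowest safety factor, n = 0.597.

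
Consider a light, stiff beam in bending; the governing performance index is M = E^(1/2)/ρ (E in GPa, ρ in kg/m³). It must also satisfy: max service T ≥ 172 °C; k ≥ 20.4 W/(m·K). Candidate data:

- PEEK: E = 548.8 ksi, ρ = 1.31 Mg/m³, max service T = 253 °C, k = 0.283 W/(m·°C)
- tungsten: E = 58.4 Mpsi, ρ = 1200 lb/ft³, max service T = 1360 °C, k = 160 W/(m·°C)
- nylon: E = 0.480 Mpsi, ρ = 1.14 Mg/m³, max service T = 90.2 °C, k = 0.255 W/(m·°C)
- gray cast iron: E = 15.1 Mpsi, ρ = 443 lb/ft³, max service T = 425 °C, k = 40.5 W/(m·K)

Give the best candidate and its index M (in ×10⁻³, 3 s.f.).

gray cast iron, M = 1.44×10⁻³

Screen on constraints: max service T ≥ 172 °C; k ≥ 20.4 W/(m·K). Survivors: tungsten, gray cast iron.
After converting to SI:
  tungsten: E = 402.7 GPa, ρ = 19220 kg/m³
  gray cast iron: E = 104.1 GPa, ρ = 7096 kg/m³
  gray cast iron: M = 1.44×10⁻³
  tungsten: M = 1.04×10⁻³
Gray cast iron has the largest M.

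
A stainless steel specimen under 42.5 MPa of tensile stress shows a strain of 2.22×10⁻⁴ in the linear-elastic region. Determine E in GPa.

191 GPa

E = σ/ε = 42.5 MPa / 2.22×10⁻⁴ = 191400 MPa = 191 GPa.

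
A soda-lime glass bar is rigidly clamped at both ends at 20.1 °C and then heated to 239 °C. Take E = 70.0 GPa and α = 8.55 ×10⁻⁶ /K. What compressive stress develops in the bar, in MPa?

ΔT = 218.9 K. Constrained thermal stress σ = E·α·ΔT = 70.00×10³ MPa × 8.55×10⁻⁶ × 218.9 = 131 MPa (compressive).

131 MPa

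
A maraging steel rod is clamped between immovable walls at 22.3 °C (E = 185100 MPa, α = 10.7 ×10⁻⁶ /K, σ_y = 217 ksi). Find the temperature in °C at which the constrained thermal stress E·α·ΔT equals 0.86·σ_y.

E = 185100 MPa = 185.1 GPa.
σ_y = 217 ksi = 1496 MPa.
E·α·ΔT = 1287 MPa ⇒ ΔT = 1287 / (185.1×10³ × 10.7×10⁻⁶) = 649.7 K.
T = 22.3 + 649.7 = 672.0 °C.

672 °C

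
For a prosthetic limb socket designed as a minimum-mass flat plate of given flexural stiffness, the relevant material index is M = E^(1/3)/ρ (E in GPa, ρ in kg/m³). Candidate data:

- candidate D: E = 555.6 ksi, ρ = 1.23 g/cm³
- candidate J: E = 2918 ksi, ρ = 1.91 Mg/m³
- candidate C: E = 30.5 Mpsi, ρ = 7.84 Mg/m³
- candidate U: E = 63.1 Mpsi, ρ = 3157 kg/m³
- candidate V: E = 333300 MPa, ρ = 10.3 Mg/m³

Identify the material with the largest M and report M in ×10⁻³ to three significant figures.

candidate U, M = 2.40×10⁻³

Putting every candidate on a common basis:
  candidate D: E = 3.831 GPa, ρ = 1230 kg/m³
  candidate J: E = 20.12 GPa, ρ = 1910 kg/m³
  candidate C: E = 210.3 GPa, ρ = 7840 kg/m³
  candidate U: E = 435.1 GPa, ρ = 3157 kg/m³
  candidate V: E = 333.3 GPa, ρ = 10300 kg/m³
  candidate U: M = 2.40×10⁻³
  candidate J: M = 1.42×10⁻³
  candidate D: M = 1.27×10⁻³
  candidate C: M = 0.759×10⁻³
  candidate V: M = 0.673×10⁻³
The maximum is for candidate U.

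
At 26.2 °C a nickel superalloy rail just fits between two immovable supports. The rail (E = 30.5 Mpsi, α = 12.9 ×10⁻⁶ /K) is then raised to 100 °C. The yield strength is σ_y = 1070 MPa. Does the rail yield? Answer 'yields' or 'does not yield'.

does not yield

E = 30.5 Mpsi = 210.3 GPa.
ΔT = 73.80 K. Constrained thermal stress σ = E·α·ΔT = 210.3×10³ MPa × 12.9×10⁻⁶ × 73.80 = 200 MPa (compressive).
Compare to σ_y = 1070 MPa: σ < σ_y, so it does not yield.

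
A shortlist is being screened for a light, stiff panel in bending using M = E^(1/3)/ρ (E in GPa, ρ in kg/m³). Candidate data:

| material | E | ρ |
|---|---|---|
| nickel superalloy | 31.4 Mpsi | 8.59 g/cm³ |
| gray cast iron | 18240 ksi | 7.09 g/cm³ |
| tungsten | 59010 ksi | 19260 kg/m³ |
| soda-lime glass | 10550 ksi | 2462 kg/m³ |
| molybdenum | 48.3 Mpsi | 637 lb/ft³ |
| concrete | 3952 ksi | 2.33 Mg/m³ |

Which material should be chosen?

soda-lime glass

Normalizing units and computing the index:
  nickel superalloy: E = 216.5 GPa, ρ = 8590 kg/m³
  gray cast iron: E = 125.8 GPa, ρ = 7090 kg/m³
  tungsten: E = 406.9 GPa, ρ = 19260 kg/m³
  soda-lime glass: E = 72.74 GPa, ρ = 2462 kg/m³
  molybdenum: E = 333.0 GPa, ρ = 10200 kg/m³
  concrete: E = 27.25 GPa, ρ = 2330 kg/m³
  soda-lime glass: M = 1.70×10⁻³
  concrete: M = 1.29×10⁻³
  gray cast iron: M = 0.707×10⁻³
  nickel superalloy: M = 0.699×10⁻³
  molybdenum: M = 0.679×10⁻³
  tungsten: M = 0.385×10⁻³
Highest index: soda-lime glass.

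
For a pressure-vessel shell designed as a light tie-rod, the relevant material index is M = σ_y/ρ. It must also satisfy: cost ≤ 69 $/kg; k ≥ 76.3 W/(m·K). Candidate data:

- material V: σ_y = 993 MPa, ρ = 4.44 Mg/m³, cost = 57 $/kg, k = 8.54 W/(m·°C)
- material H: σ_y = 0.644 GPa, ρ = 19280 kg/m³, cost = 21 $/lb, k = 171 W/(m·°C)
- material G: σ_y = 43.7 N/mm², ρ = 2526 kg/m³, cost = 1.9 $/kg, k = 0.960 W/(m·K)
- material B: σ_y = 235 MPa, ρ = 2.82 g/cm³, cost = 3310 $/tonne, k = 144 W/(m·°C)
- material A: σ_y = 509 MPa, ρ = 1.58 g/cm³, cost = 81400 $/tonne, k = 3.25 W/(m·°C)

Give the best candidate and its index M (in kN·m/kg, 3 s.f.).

material B, M = 83.3 kN·m/kg

Screen on constraints: cost ≤ 69 $/kg; k ≥ 76.3 W/(m·K). Survivors: material H, material B.
Putting every candidate on a common basis:
  material H: σ_y = 644.0 MPa, ρ = 19280 kg/m³
  material B: σ_y = 235.0 MPa, ρ = 2820 kg/m³
  material B: M = 83.3 kN·m/kg
  material H: M = 33.4 kN·m/kg
Material B has the largest M.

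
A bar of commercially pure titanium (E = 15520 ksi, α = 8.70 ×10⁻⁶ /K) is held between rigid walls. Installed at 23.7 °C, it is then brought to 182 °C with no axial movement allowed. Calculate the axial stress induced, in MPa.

147 MPa

E = 15520 ksi = 107.0 GPa.
ΔT = 158.3 K. Constrained thermal stress σ = E·α·ΔT = 107.0×10³ MPa × 8.70×10⁻⁶ × 158.3 = 147 MPa (compressive).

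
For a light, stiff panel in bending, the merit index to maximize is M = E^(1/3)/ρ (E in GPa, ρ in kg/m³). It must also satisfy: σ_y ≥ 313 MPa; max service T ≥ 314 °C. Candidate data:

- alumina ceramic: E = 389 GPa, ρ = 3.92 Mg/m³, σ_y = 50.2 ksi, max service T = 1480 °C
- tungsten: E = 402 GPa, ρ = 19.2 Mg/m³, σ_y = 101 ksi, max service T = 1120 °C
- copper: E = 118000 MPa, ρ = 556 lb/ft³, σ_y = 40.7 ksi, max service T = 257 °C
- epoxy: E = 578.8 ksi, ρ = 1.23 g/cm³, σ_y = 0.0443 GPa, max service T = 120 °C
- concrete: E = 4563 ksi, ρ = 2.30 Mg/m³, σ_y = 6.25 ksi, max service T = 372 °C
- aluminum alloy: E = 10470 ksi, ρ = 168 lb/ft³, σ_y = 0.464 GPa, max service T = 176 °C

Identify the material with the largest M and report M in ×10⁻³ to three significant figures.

alumina ceramic, M = 1.86×10⁻³

Screen on constraints: σ_y ≥ 313 MPa; max service T ≥ 314 °C. Survivors: alumina ceramic, tungsten.
After converting to SI:
  alumina ceramic: E = 389.0 GPa, ρ = 3920 kg/m³
  tungsten: E = 402.0 GPa, ρ = 19200 kg/m³
  alumina ceramic: M = 1.86×10⁻³
  tungsten: M = 0.384×10⁻³
The maximum is for alumina ceramic.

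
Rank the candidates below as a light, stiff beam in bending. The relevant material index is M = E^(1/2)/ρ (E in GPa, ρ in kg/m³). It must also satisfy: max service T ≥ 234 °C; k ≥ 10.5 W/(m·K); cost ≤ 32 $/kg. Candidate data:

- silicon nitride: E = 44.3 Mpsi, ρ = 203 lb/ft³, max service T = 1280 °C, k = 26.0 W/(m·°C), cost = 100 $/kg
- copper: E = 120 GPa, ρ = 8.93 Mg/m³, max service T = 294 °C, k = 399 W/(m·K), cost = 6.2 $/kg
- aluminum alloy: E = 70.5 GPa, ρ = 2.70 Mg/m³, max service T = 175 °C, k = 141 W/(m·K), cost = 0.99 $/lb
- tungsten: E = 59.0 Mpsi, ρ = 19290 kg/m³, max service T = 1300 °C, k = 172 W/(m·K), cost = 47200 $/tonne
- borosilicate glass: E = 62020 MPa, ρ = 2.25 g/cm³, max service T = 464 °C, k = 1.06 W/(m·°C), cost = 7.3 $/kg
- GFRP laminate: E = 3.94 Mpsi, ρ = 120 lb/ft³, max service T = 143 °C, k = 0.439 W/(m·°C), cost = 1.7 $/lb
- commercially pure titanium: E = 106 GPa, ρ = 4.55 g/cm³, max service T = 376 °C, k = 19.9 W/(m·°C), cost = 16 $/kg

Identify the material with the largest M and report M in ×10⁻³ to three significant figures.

Screen on constraints: max service T ≥ 234 °C; k ≥ 10.5 W/(m·K); cost ≤ 32 $/kg. Survivors: copper, commercially pure titanium.
After converting to SI:
  copper: E = 120.0 GPa, ρ = 8930 kg/m³
  commercially pure titanium: E = 106.0 GPa, ρ = 4550 kg/m³
  commercially pure titanium: M = 2.26×10⁻³
  copper: M = 1.23×10⁻³
Highest index: commercially pure titanium.

commercially pure titanium, M = 2.26×10⁻³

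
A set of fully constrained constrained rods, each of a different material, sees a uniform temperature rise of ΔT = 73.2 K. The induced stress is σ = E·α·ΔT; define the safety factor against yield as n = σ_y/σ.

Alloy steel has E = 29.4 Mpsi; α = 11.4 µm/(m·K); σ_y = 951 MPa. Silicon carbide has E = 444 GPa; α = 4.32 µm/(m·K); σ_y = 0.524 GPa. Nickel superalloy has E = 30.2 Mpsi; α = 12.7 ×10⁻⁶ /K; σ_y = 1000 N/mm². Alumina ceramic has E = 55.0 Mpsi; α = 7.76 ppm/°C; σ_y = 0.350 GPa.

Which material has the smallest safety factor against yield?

Converting E to GPa, α to ×10⁻⁶/K, σ_y to MPa, then σ and n for each:
  alloy steel: E = 202.7, α = 11.4, σ_y = 951.0 → σ = 169 MPa, n = 5.62
  silicon carbide: E = 444.0, α = 4.32, σ_y = 524.0 → σ = 140 MPa, n = 3.73
  nickel superalloy: E = 208.2, α = 12.7, σ_y = 1000 → σ = 194 MPa, n = 5.17
  alumina ceramic: E = 379.2, α = 7.76, σ_y = 350.0 → σ = 215 MPa, n = 1.62
Alumina ceramic has the lowest safety factor, n = 1.62.

alumina ceramic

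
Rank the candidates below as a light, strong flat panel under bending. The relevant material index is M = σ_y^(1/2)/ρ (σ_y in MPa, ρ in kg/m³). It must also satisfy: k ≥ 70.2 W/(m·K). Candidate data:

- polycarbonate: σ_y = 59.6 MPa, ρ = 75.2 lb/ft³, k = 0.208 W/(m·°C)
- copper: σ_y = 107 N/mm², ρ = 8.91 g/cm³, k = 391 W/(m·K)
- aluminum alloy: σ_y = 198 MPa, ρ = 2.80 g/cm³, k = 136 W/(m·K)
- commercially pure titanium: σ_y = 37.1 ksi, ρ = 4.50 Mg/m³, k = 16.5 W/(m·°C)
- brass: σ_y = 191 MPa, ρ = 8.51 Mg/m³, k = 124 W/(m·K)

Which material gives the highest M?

Screen on constraints: k ≥ 70.2 W/(m·K). Survivors: copper, aluminum alloy, brass.
In SI units:
  copper: σ_y = 107.0 MPa, ρ = 8910 kg/m³
  aluminum alloy: σ_y = 198.0 MPa, ρ = 2800 kg/m³
  brass: σ_y = 191.0 MPa, ρ = 8510 kg/m³
  aluminum alloy: M = 5.03×10⁻³
  brass: M = 1.62×10⁻³
  copper: M = 1.16×10⁻³
Highest index: aluminum alloy.

aluminum alloy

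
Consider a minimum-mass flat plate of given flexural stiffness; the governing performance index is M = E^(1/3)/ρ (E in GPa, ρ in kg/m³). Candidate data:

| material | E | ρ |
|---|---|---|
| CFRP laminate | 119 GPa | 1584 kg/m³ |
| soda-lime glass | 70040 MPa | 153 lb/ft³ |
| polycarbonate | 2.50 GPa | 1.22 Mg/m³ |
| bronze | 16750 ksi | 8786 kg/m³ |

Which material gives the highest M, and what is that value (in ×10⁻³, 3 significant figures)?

CFRP laminate, M = 3.11×10⁻³

Convert each candidate to consistent units, then evaluate M:
  CFRP laminate: E = 119.0 GPa, ρ = 1584 kg/m³
  soda-lime glass: E = 70.04 GPa, ρ = 2451 kg/m³
  polycarbonate: E = 2.500 GPa, ρ = 1220 kg/m³
  bronze: E = 115.5 GPa, ρ = 8786 kg/m³
  CFRP laminate: M = 3.11×10⁻³
  soda-lime glass: M = 1.68×10⁻³
  polycarbonate: M = 1.11×10⁻³
  bronze: M = 0.554×10⁻³
CFRP laminate has the largest M.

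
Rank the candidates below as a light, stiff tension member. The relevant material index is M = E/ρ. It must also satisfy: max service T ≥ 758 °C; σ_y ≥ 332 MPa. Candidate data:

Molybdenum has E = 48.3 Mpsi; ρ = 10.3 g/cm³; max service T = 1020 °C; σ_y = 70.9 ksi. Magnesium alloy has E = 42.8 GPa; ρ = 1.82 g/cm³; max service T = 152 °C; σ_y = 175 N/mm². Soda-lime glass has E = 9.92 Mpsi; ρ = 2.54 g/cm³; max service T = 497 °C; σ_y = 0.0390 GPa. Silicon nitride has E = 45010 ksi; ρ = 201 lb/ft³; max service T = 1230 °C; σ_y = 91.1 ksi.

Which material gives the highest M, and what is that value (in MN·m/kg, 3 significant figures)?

Screen on constraints: max service T ≥ 758 °C; σ_y ≥ 332 MPa. Survivors: molybdenum, silicon nitride.
Putting every candidate on a common basis:
  molybdenum: E = 333.0 GPa, ρ = 10300 kg/m³
  silicon nitride: E = 310.3 GPa, ρ = 3220 kg/m³
  silicon nitride: M = 96.4 MN·m/kg
  molybdenum: M = 32.3 MN·m/kg
Silicon nitride ranks first.

silicon nitride, M = 96.4 MN·m/kg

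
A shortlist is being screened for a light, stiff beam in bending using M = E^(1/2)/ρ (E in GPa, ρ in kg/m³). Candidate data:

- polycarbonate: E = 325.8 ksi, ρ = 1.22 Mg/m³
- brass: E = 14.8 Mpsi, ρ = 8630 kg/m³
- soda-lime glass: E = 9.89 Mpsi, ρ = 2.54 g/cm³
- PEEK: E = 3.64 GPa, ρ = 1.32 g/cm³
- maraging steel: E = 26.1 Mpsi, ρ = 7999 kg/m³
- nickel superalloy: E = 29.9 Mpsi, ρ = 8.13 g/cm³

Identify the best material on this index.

soda-lime glass

Putting every candidate on a common basis:
  polycarbonate: E = 2.246 GPa, ρ = 1220 kg/m³
  brass: E = 102.0 GPa, ρ = 8630 kg/m³
  soda-lime glass: E = 68.19 GPa, ρ = 2540 kg/m³
  PEEK: E = 3.640 GPa, ρ = 1320 kg/m³
  maraging steel: E = 180.0 GPa, ρ = 7999 kg/m³
  nickel superalloy: E = 206.2 GPa, ρ = 8130 kg/m³
  soda-lime glass: M = 3.25×10⁻³
  nickel superalloy: M = 1.77×10⁻³
  maraging steel: M = 1.68×10⁻³
  PEEK: M = 1.45×10⁻³
  polycarbonate: M = 1.23×10⁻³
  brass: M = 1.17×10⁻³
Highest index: soda-lime glass.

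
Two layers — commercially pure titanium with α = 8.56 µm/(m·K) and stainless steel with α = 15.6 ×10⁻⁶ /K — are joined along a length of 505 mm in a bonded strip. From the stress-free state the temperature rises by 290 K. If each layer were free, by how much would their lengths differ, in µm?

Δα = |8.56 − 15.6|×10⁻⁶/K = 7.04×10⁻⁶/K.
ΔL_mismatch = Δα·L·ΔT = 7.04×10⁻⁶ × 505.0 mm × 290.0 K = 1030 µm.

1030 µm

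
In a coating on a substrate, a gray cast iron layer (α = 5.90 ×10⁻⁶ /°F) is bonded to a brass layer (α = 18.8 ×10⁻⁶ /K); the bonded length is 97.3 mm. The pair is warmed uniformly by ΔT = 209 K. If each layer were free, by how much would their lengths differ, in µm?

gray cast iron: α = 5.90×10⁻⁶/°F × 9/5 = 10.6×10⁻⁶/K.
Δα = |10.6 − 18.8|×10⁻⁶/K = 8.18×10⁻⁶/K.
ΔL_mismatch = Δα·L·ΔT = 8.18×10⁻⁶ × 97.3 mm × 209.0 K = 166 µm.

166 µm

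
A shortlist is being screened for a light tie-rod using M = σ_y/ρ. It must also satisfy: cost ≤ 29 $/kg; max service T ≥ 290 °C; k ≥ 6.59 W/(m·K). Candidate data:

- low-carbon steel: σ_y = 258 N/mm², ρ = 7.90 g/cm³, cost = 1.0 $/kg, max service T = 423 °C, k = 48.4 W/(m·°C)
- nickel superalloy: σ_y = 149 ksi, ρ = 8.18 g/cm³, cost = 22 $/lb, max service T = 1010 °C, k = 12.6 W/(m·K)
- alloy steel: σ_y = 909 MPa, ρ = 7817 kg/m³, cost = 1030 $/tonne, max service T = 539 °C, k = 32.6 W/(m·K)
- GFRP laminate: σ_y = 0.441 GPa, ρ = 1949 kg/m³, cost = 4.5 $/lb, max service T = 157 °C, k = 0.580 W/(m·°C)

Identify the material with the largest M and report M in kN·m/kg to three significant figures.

alloy steel, M = 116 kN·m/kg

Screen on constraints: cost ≤ 29 $/kg; max service T ≥ 290 °C; k ≥ 6.59 W/(m·K). Survivors: low-carbon steel, alloy steel.
Convert each candidate to consistent units, then evaluate M:
  low-carbon steel: σ_y = 258.0 MPa, ρ = 7900 kg/m³
  alloy steel: σ_y = 909.0 MPa, ρ = 7817 kg/m³
  alloy steel: M = 116 kN·m/kg
  low-carbon steel: M = 32.7 kN·m/kg
Alloy steel ranks first.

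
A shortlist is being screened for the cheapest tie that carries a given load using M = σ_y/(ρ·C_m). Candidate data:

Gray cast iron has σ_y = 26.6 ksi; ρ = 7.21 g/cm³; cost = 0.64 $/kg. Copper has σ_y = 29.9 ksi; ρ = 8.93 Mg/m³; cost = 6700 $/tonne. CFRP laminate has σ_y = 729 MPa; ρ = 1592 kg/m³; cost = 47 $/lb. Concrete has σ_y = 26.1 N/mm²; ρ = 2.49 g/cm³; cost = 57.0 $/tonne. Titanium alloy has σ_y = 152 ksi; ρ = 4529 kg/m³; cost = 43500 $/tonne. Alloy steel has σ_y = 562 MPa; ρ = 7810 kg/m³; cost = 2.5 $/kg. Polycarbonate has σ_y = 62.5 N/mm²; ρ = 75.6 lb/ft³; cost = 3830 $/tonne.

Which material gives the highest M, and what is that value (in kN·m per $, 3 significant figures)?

After converting to SI:
  gray cast iron: σ_y = 183.4 MPa, ρ = 7210 kg/m³, cost = 0.6400 $/kg
  copper: σ_y = 206.2 MPa, ρ = 8930 kg/m³, cost = 6.700 $/kg
  CFRP laminate: σ_y = 729.0 MPa, ρ = 1592 kg/m³, cost = 103.6 $/kg
  concrete: σ_y = 26.10 MPa, ρ = 2490 kg/m³, cost = 0.05700 $/kg
  titanium alloy: σ_y = 1048 MPa, ρ = 4529 kg/m³, cost = 43.50 $/kg
  alloy steel: σ_y = 562.0 MPa, ρ = 7810 kg/m³, cost = 2.500 $/kg
  polycarbonate: σ_y = 62.50 MPa, ρ = 1211 kg/m³, cost = 3.830 $/kg
  concrete: M = 184 kN·m per $
  gray cast iron: M = 39.7 kN·m per $
  alloy steel: M = 28.8 kN·m per $
  polycarbonate: M = 13.5 kN·m per $
  titanium alloy: M = 5.32 kN·m per $
  CFRP laminate: M = 4.42 kN·m per $
  copper: M = 3.45 kN·m per $
Highest index: concrete.

concrete, M = 184 kN·m per $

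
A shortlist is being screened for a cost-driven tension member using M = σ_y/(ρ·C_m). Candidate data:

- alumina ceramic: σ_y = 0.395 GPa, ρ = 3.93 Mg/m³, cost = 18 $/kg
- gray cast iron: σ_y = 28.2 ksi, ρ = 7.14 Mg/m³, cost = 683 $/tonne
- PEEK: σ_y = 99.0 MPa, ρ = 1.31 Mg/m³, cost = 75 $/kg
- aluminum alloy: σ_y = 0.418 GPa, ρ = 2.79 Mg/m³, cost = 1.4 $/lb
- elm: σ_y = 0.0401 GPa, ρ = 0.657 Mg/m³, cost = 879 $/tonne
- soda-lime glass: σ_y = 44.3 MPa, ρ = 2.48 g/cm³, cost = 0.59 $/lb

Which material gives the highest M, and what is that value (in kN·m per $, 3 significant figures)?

Normalizing units and computing the index:
  alumina ceramic: σ_y = 395.0 MPa, ρ = 3930 kg/m³, cost = 18.00 $/kg
  gray cast iron: σ_y = 194.4 MPa, ρ = 7140 kg/m³, cost = 0.6830 $/kg
  PEEK: σ_y = 99.00 MPa, ρ = 1310 kg/m³, cost = 75.00 $/kg
  aluminum alloy: σ_y = 418.0 MPa, ρ = 2790 kg/m³, cost = 3.086 $/kg
  elm: σ_y = 40.10 MPa, ρ = 657.0 kg/m³, cost = 0.8790 $/kg
  soda-lime glass: σ_y = 44.30 MPa, ρ = 2480 kg/m³, cost = 1.301 $/kg
  elm: M = 69.4 kN·m per $
  aluminum alloy: M = 48.5 kN·m per $
  gray cast iron: M = 39.9 kN·m per $
  soda-lime glass: M = 13.7 kN·m per $
  alumina ceramic: M = 5.58 kN·m per $
  PEEK: M = 1.01 kN·m per $
The maximum is for elm.

elm, M = 69.4 kN·m per $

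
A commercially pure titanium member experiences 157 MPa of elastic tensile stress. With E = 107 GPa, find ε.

ε = σ/E = 157 / 107000 = 1.47×10⁻³.

1.47×10⁻³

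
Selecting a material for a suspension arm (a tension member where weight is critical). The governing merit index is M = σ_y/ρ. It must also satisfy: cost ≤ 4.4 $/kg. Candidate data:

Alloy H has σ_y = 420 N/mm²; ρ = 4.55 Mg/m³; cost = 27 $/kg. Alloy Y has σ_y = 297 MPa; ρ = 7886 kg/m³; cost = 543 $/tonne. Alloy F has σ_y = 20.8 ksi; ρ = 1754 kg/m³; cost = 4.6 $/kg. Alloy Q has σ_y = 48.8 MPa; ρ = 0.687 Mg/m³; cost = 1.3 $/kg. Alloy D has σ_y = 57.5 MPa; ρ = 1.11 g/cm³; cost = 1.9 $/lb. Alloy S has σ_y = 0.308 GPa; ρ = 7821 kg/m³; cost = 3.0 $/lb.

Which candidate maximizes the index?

alloy Q

Screen on constraints: cost ≤ 4.4 $/kg. Survivors: alloy Y, alloy Q, alloy D.
Putting every candidate on a common basis:
  alloy Y: σ_y = 297.0 MPa, ρ = 7886 kg/m³
  alloy Q: σ_y = 48.80 MPa, ρ = 687.0 kg/m³
  alloy D: σ_y = 57.50 MPa, ρ = 1110 kg/m³
  alloy Q: M = 71.0 kN·m/kg
  alloy D: M = 51.8 kN·m/kg
  alloy Y: M = 37.7 kN·m/kg
Highest index: alloy Q.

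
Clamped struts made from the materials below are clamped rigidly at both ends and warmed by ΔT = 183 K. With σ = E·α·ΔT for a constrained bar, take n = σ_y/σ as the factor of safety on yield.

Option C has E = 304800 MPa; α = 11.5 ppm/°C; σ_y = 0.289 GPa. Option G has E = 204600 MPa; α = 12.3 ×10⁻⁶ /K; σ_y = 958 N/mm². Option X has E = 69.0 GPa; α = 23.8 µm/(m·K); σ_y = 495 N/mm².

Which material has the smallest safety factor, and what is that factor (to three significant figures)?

With everything in SI (GPa, ×10⁻⁶/K, MPa):
  option C: E = 304.8, α = 11.5, σ_y = 289.0 → σ = 641 MPa, n = 0.451
  option G: E = 204.6, α = 12.3, σ_y = 958.0 → σ = 461 MPa, n = 2.08
  option X: E = 69.00, α = 23.8, σ_y = 495.0 → σ = 301 MPa, n = 1.65
The minimum is option C at n = 0.451.

option C, n = 0.451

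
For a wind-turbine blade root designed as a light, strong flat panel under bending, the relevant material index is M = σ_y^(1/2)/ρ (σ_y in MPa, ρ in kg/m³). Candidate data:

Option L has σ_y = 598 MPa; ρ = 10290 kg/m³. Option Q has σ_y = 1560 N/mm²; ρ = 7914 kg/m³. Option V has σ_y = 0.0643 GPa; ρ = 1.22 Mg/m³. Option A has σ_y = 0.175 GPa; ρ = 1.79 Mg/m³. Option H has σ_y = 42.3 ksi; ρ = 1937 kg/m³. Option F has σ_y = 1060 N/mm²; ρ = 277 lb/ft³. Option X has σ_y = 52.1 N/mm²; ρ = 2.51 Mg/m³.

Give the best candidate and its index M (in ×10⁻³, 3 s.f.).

Convert each candidate to consistent units, then evaluate M:
  option L: σ_y = 598.0 MPa, ρ = 10290 kg/m³
  option Q: σ_y = 1560 MPa, ρ = 7914 kg/m³
  option V: σ_y = 64.30 MPa, ρ = 1220 kg/m³
  option A: σ_y = 175.0 MPa, ρ = 1790 kg/m³
  option H: σ_y = 291.6 MPa, ρ = 1937 kg/m³
  option F: σ_y = 1060 MPa, ρ = 4437 kg/m³
  option X: σ_y = 52.10 MPa, ρ = 2510 kg/m³
  option H: M = 8.82×10⁻³
  option A: M = 7.39×10⁻³
  option F: M = 7.34×10⁻³
  option V: M = 6.57×10⁻³
  option Q: M = 4.99×10⁻³
  option X: M = 2.88×10⁻³
  option L: M = 2.38×10⁻³
The maximum is for option H.

option H, M = 8.82×10⁻³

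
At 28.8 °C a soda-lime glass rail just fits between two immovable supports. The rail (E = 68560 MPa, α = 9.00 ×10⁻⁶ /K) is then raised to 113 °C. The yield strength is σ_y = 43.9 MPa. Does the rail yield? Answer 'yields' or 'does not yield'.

yields

E = 68560 MPa = 68.56 GPa.
ΔT = 84.20 K. Constrained thermal stress σ = E·α·ΔT = 68.56×10³ MPa × 9.00×10⁻⁶ × 84.20 = 52.0 MPa (compressive).
Compare to σ_y = 43.9 MPa: σ ≥ σ_y, so it yields.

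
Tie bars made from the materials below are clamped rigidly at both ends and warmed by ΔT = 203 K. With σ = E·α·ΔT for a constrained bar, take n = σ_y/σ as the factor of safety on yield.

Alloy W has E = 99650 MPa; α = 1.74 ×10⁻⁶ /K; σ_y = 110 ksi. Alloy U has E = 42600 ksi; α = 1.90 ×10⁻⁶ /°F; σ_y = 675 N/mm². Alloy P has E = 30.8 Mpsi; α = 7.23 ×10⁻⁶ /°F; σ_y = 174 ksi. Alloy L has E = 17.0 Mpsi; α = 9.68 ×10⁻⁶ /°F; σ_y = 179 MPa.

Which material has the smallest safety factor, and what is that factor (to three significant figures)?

alloy L, n = 0.432

In consistent units (E in GPa, α in ×10⁻⁶/K, σ_y in MPa):
  alloy W: E = 99.65, α = 1.74, σ_y = 758.4 → σ = 35.2 MPa, n = 21.5
  alloy U: E = 293.7, α = 3.42, σ_y = 675.0 → σ = 204 MPa, n = 3.31
  alloy P: E = 212.4, α = 13.0, σ_y = 1200 → σ = 561 MPa, n = 2.14
  alloy L: E = 117.2, α = 17.4, σ_y = 179.0 → σ = 415 MPa, n = 0.432
Smallest n: alloy L with n = 0.432.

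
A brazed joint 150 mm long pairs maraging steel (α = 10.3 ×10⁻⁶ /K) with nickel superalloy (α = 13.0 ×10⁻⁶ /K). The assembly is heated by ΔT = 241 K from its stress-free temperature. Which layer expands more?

α(maraging steel) = 10.3×10⁻⁶/K vs α(nickel superalloy) = 13.0×10⁻⁶/K.
Higher α expands more for the same ΔT: nickel superalloy.

nickel superalloy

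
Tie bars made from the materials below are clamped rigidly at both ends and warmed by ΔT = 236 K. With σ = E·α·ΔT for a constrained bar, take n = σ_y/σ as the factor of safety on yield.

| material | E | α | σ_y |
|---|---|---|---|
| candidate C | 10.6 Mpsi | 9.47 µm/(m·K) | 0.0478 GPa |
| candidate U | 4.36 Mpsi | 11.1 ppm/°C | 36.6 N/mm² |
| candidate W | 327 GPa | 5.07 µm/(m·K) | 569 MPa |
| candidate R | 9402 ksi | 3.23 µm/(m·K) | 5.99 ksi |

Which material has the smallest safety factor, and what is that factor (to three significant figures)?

candidate C, n = 0.293

Converting E to GPa, α to ×10⁻⁶/K, σ_y to MPa, then σ and n for each:
  candidate C: E = 73.08, α = 9.47, σ_y = 47.80 → σ = 163 MPa, n = 0.293
  candidate U: E = 30.06, α = 11.1, σ_y = 36.60 → σ = 78.7 MPa, n = 0.465
  candidate W: E = 327.0, α = 5.07, σ_y = 569.0 → σ = 391 MPa, n = 1.45
  candidate R: E = 64.82, α = 3.23, σ_y = 41.30 → σ = 49.4 MPa, n = 0.836
Smallest n: candidate C with n = 0.293.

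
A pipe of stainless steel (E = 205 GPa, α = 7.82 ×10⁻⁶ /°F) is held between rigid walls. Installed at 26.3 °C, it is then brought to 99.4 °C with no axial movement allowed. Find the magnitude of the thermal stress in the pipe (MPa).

α = 7.82×10⁻⁶/°F × 9/5 = 14.1×10⁻⁶/K.
ΔT = 73.10 K. Constrained thermal stress σ = E·α·ΔT = 205.0×10³ MPa × 14.1×10⁻⁶ × 73.10 = 211 MPa (compressive).

211 MPa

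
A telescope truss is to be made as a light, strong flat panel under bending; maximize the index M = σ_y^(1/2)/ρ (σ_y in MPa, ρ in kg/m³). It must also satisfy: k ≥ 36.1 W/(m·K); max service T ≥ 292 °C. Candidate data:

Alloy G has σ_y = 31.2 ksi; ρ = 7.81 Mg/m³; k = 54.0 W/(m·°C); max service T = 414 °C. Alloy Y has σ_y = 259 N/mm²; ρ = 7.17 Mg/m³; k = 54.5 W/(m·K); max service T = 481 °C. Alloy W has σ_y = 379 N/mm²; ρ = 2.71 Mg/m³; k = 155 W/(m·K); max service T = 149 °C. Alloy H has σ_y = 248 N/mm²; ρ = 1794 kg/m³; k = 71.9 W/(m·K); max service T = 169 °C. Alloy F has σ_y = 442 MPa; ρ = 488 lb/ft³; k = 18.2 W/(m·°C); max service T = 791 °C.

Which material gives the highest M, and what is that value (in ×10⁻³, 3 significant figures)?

alloy Y, M = 2.24×10⁻³

Screen on constraints: k ≥ 36.1 W/(m·K); max service T ≥ 292 °C. Survivors: alloy G, alloy Y.
After converting to SI:
  alloy G: σ_y = 215.1 MPa, ρ = 7810 kg/m³
  alloy Y: σ_y = 259.0 MPa, ρ = 7170 kg/m³
  alloy Y: M = 2.24×10⁻³
  alloy G: M = 1.88×10⁻³
Highest index: alloy Y.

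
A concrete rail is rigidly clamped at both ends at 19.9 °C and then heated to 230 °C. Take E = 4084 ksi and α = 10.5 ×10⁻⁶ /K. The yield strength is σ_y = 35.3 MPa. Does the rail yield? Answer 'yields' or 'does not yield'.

yields

E = 4084 ksi = 28.16 GPa.
ΔT = 210.1 K. Constrained thermal stress σ = E·α·ΔT = 28.16×10³ MPa × 10.5×10⁻⁶ × 210.1 = 62.1 MPa (compressive).
Compare to σ_y = 35.3 MPa: σ ≥ σ_y, so it yields.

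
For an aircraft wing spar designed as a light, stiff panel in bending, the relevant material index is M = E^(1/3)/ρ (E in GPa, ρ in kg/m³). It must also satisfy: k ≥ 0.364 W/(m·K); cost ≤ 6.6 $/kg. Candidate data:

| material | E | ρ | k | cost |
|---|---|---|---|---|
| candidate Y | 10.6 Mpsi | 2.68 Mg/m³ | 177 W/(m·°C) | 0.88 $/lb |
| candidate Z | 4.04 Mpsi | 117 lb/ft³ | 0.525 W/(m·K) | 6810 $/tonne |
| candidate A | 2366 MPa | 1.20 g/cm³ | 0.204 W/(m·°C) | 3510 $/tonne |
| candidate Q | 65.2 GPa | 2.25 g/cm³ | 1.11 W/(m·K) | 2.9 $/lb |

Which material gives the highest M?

candidate Q

Screen on constraints: k ≥ 0.364 W/(m·K); cost ≤ 6.6 $/kg. Survivors: candidate Y, candidate Q.
Convert each candidate to consistent units, then evaluate M:
  candidate Y: E = 73.08 GPa, ρ = 2680 kg/m³
  candidate Q: E = 65.20 GPa, ρ = 2250 kg/m³
  candidate Q: M = 1.79×10⁻³
  candidate Y: M = 1.56×10⁻³
Candidate Q has the largest M.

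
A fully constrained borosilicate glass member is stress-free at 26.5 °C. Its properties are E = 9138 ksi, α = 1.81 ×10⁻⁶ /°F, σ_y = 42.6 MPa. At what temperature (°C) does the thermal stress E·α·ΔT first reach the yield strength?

234 °C

E = 9138 ksi = 63.00 GPa.
α = 1.81×10⁻⁶/°F × 9/5 = 3.26×10⁻⁶/K.
E·α·ΔT = 42.60 MPa ⇒ ΔT = 42.60 / (63.00×10³ × 3.26×10⁻⁶) = 207.5 K.
T = 26.5 + 207.5 = 234.0 °C.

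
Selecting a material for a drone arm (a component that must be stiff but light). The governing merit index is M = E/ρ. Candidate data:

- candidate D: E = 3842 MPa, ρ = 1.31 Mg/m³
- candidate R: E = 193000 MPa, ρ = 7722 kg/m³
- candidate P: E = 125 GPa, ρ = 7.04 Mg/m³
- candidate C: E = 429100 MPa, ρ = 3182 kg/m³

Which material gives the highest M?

candidate C

In SI units:
  candidate D: E = 3.842 GPa, ρ = 1310 kg/m³
  candidate R: E = 193.0 GPa, ρ = 7722 kg/m³
  candidate P: E = 125.0 GPa, ρ = 7040 kg/m³
  candidate C: E = 429.1 GPa, ρ = 3182 kg/m³
  candidate C: M = 135 MN·m/kg
  candidate R: M = 25.0 MN·m/kg
  candidate P: M = 17.8 MN·m/kg
  candidate D: M = 2.93 MN·m/kg
Highest index: candidate C.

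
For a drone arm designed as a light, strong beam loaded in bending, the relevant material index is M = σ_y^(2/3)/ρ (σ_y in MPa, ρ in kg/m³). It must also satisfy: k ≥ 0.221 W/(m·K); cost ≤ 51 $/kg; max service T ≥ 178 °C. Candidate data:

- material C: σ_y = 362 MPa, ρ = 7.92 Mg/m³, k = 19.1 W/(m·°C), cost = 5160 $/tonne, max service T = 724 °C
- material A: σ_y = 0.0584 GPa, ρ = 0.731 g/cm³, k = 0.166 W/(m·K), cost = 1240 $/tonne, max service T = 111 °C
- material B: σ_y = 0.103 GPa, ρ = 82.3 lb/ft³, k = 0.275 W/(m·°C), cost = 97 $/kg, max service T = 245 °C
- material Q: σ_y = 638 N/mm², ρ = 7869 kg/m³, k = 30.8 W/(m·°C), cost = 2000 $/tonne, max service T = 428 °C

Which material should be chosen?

material Q

Screen on constraints: k ≥ 0.221 W/(m·K); cost ≤ 51 $/kg; max service T ≥ 178 °C. Survivors: material C, material Q.
Normalizing units and computing the index:
  material C: σ_y = 362.0 MPa, ρ = 7920 kg/m³
  material Q: σ_y = 638.0 MPa, ρ = 7869 kg/m³
  material Q: M = 9.42×10⁻³
  material C: M = 6.41×10⁻³
The maximum is for material Q.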